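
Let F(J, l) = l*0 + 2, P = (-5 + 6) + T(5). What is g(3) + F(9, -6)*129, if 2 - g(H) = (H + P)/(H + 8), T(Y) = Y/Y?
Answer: 2855/11 ≈ 259.55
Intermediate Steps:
T(Y) = 1
P = 2 (P = (-5 + 6) + 1 = 1 + 1 = 2)
F(J, l) = 2 (F(J, l) = 0 + 2 = 2)
g(H) = 2 - (2 + H)/(8 + H) (g(H) = 2 - (H + 2)/(H + 8) = 2 - (2 + H)/(8 + H))
g(3) + F(9, -6)*129 = (14 + 3)/(8 + 3) + 2*129 = 17/11 + 258 = 2855/11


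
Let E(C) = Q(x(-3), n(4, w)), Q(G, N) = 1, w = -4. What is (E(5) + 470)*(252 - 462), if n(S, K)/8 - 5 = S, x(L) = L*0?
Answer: -98910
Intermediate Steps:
x(L) = 0
n(S, K) = 40 + 8*S
E(C) = 1
(E(5) + 470)*(252 - 462) = (1 + 470)*(252 - 462) = 471*(-210) = -98910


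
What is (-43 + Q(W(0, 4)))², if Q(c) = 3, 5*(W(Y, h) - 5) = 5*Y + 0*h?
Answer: 1600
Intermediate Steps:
W(Y, h) = 5 + Y (W(Y, h) = 5 + (5*Y + 0*h)/5 = 5 + (5*Y + 0)/5 = 5 + (5*Y)/5 = 5 + Y)
(-43 + Q(W(0, 4)))² = (-43 + 3)² = (-40)² = 1600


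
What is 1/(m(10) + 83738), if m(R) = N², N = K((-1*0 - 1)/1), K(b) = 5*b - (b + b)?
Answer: 1/83747 ≈ 1.1941e-5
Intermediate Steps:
K(b) = 3*b (K(b) = 5*b - 2*b = 3*b)
N = -3 (N = 3*((-1*0 - 1)/1) = 3*((0 - 1)*1) = 3*(-1*1) = 3*(-1) = -3)
m(R) = 9 (m(R) = (-3)² = 9)
1/(m(10) + 83738) = 1/(9 + 83738) = 1/83747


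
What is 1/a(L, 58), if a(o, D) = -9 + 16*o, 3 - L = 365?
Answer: -1/5801 ≈ -0.00017238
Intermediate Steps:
L = -362 (L = 3 - 1*365 = 3 - 365 = -362)
1/a(L, 58) = 1/(-9 + 16*(-362)) = 1/(-9 - 5792) = 1/(-5801) = -1/5801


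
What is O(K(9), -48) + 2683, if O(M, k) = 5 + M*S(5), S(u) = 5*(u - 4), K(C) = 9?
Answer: 2733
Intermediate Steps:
S(u) = -20 + 5*u (S(u) = 5*(-4 + u) = -20 + 5*u)
O(M, k) = 5 + 5*M (O(M, k) = 5 + M*(-20 + 5*5) = 5 + M*(-20 + 25) = 5 + M*5 = 5 + 5*M)
O(K(9), -48) + 2683 = (5 + 5*9) + 2683 = (5 + 45) + 2683 = 50 + 2683 = 2733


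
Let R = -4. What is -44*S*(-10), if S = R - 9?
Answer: -5720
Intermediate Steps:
S = -13 (S = -4 - 9 = -13)
-44*S*(-10) = -44*(-13)*(-10) = 572*(-10) = -5720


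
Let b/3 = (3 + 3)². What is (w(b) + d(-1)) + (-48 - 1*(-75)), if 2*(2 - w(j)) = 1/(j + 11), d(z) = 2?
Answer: 7377/238 ≈ 30.996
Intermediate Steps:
b = 108 (b = 3*(3 + 3)² = 3*6² = 3*36 = 108)
w(j) = 2 - 1/(2*(11 + j)) (w(j) = 2 - 1/(2*(j + 11)) = 2 - 1/(2*(11 + j)))
(w(b) + d(-1)) + (-48 - 1*(-75)) = ((43 + 4*108)/(2*(11 + 108)) + 2) + (-48 - 1*(-75)) = ((½)*(43 + 432)/119 + 2) + (-48 + 75) = ((½)*(1/119)*475 + 2) + 27 = (475/238 + 2) + 27 = 951/238 + 27 = 7377/238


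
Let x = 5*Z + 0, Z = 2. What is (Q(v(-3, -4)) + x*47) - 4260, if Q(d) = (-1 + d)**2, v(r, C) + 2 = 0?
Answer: -3781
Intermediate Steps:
v(r, C) = -2 (v(r, C) = -2 + 0 = -2)
x = 10 (x = 5*2 + 0 = 10 + 0 = 10)
(Q(v(-3, -4)) + x*47) - 4260 = ((-1 - 2)**2 + 10*47) - 4260 = ((-3)**2 + 470) - 4260 = (9 + 470) - 4260 = 479 - 4260 = -3781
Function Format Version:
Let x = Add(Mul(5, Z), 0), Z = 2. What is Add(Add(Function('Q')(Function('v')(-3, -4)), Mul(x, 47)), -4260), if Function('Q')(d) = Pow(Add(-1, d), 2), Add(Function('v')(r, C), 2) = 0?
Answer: -3781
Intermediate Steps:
Function('v')(r, C) = -2 (Function('v')(r, C) = Add(-2, 0) = -2)
x = 10 (x = Add(Mul(5, 2), 0) = Add(10, 0) = 10)
Add(Add(Function('Q')(Function('v')(-3, -4)), Mul(x, 47)), -4260) = Add(Add(Pow(Add(-1, -2), 2), Mul(10, 47)), -4260) = Add(Add(Pow(-3, 2), 470), -4260) = Add(Add(9, 470), -4260) = Add(479, -4260) = -3781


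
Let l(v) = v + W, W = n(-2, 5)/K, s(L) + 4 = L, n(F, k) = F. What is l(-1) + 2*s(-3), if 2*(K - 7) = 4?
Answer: -137/9 ≈ -15.222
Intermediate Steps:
K = 9 (K = 7 + (½)*4 = 7 + 2 = 9)
s(L) = -4 + L
W = -2/9 ≈ -0.22222
l(v) = -2/9 + v (l(v) = v - 2/9 = -2/9 + v)
l(-1) + 2*s(-3) = (-2/9 - 1) + 2*(-4 - 3) = -11/9 + 2*(-7) = -11/9 - 14 = -137/9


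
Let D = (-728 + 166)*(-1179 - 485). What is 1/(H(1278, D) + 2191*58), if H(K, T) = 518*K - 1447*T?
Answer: -1/1352399014 ≈ -7.3943e-10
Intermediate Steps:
D = 935168 (D = -562*(-1664) = 935168)
H(K, T) = -1447*T + 518*K
1/(H(1278, D) + 2191*58) = 1/((-1447*935168 + 518*1278) + 2191*58) = 1/((-1353188096 + 662004) + 127078) = 1/(-1352526092 + 127078) = 1/(-1352399014) = -1/1352399014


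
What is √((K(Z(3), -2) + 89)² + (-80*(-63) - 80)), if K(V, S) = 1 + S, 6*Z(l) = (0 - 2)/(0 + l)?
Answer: 4*√794 ≈ 112.71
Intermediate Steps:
Z(l) = -1/(3*l) (Z(l) = ((0 - 2)/(0 + l))/6 = (-2/l)/6 = -1/(3*l))
√((K(Z(3), -2) + 89)² + (-80*(-63) - 80)) = √(((1 - 2) + 89)² + (-80*(-63) - 80)) = √((-1 + 89)² + (5040 - 80)) = √(88² + 4960) = √(7744 + 4960) = √12704 = 4*√794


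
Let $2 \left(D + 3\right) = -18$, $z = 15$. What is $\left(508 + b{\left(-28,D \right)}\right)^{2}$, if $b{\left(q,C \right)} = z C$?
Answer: $107584$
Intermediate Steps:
$D = -12$ ($D = -3 + \frac{1}{2} \left(-18\right) = -3 - 9 = -12$)
$b{\left(q,C \right)} = 15 C$
$\left(508 + b{\left(-28,D \right)}\right)^{2} = \left(508 + 15 \left(-12\right)\right)^{2} = \left(508 - 180\right)^{2} = 328^{2} = 107584$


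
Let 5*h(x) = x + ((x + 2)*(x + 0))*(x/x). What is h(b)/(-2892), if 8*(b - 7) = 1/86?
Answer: -33145777/6844554240 ≈ -0.0048426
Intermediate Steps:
b = 4817/688 (b = 7 + (⅛)/86 = 7 + (⅛)*(1/86) = 7 + 1/688 = 4817/688 ≈ 7.0014)
h(x) = x/5 + x*(2 + x)/5 (h(x) = (x + ((x + 2)*(x + 0))*(x/x))/5 = (x + ((2 + x)*x)*1)/5 = (x + (x*(2 + x))*1)/5 = (x + x*(2 + x))/5 = x/5 + x*(2 + x)/5)
h(b)/(-2892) = ((⅕)*(4817/688)*(3 + 4817/688))/(-2892) = ((⅕)*(4817/688)*(6881/688))*(-1/2892) = (33145777/2366720)*(-1/2892) = -33145777/6844554240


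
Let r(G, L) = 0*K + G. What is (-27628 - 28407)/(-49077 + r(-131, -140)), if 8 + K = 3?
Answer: 56035/49208 ≈ 1.1387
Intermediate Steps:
K = -5 (K = -8 + 3 = -5)
r(G, L) = G (r(G, L) = 0*(-5) + G = 0 + G = G)
(-27628 - 28407)/(-49077 + r(-131, -140)) = (-27628 - 28407)/(-49077 - 131) = -56035/(-49208) = -56035*(-1/49208) = 56035/49208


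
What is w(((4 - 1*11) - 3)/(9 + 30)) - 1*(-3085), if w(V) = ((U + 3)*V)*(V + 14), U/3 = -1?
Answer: 3085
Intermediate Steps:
U = -3 (U = 3*(-1) = -3)
w(V) = 0 (w(V) = ((-3 + 3)*V)*(V + 14) = (0*V)*(14 + V) = 0*(14 + V) = 0)
w(((4 - 1*11) - 3)/(9 + 30)) - 1*(-3085) = 0 - 1*(-3085) = 0 + 3085 = 3085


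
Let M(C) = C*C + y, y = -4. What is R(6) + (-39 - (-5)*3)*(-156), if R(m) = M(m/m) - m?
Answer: 3735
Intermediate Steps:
M(C) = -4 + C² (M(C) = C*C - 4 = C² - 4 = -4 + C²)
R(m) = -3 - m (R(m) = (-4 + (m/m)²) - m = (-4 + 1²) - m = (-4 + 1) - m = -3 - m)
R(6) + (-39 - (-5)*3)*(-156) = (-3 - 1*6) + (-39 - (-5)*3)*(-156) = (-3 - 6) + (-39 - 1*(-15))*(-156) = -9 + (-39 + 15)*(-156) = -9 - 24*(-156) = -9 + 3744 = 3735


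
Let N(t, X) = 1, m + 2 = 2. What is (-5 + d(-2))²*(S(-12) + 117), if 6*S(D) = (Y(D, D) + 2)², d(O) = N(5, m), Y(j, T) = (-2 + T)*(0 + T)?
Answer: 236816/3 ≈ 78939.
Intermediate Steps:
m = 0 (m = -2 + 2 = 0)
Y(j, T) = T*(-2 + T) (Y(j, T) = (-2 + T)*T = T*(-2 + T))
d(O) = 1
S(D) = (2 + D*(-2 + D))²/6 (S(D) = (D*(-2 + D) + 2)²/6 = (2 + D*(-2 + D))²/6)
(-5 + d(-2))²*(S(-12) + 117) = (-5 + 1)²*((2 - 12*(-2 - 12))²/6 + 117) = (-4)²*((2 - 12*(-14))²/6 + 117) = 16*((2 + 168)²/6 + 117) = 16*((⅙)*170² + 117) = 16*((⅙)*28900 + 117) = 16*(14450/3 + 117) = 16*(14801/3) = 236816/3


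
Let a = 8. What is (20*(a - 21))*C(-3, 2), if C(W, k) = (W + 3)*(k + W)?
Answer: 0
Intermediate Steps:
C(W, k) = (3 + W)*(W + k)
(20*(a - 21))*C(-3, 2) = (20*(8 - 21))*((-3)² + 3*(-3) + 3*2 - 3*2) = (20*(-13))*(9 - 9 + 6 - 6) = -260*0 = 0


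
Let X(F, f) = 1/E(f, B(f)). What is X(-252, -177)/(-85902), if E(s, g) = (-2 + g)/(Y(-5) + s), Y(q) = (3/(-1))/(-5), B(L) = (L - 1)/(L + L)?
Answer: -26019/18970025 ≈ -0.0013716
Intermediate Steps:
B(L) = (-1 + L)/(2*L) (B(L) = (-1 + L)/((2*L)) = (-1 + L)*(1/(2*L)) = (-1 + L)/(2*L))
Y(q) = 3/5 (Y(q) = (3*(-1))*(-1/5) = -3*(-1/5) = 3/5)
E(s, g) = (-2 + g)/(3/5 + s)
X(F, f) = (3 + 5*f)/(5*(-2 + (-1 + f)/(2*f))) (X(F, f) = 1/(5*(-2 + (-1 + f)/(2*f))/(3 + 5*f)) = (3 + 5*f)/(5*(-2 + (-1 + f)/(2*f))))
X(-252, -177)/(-85902) = -2*(-177)*(3 + 5*(-177))/(5 + 15*(-177))/(-85902) = -2*(-177)*(3 - 885)/(5 - 2655)*(-1/85902) = -2*(-177)*(-882)/(-2650)*(-1/85902) = -2*(-177)*(-1/2650)*(-882)*(-1/85902) = (156114/1325)*(-1/85902) = -26019/18970025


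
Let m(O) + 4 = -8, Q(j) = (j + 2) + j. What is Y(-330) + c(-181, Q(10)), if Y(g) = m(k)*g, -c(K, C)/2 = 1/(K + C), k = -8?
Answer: 629642/159 ≈ 3960.0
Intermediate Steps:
Q(j) = 2 + 2*j (Q(j) = (2 + j) + j = 2 + 2*j)
c(K, C) = -2/(C + K) (c(K, C) = -2/(K + C) = -2/(C + K))
m(O) = -12 (m(O) = -4 - 8 = -12)
Y(g) = -12*g
Y(-330) + c(-181, Q(10)) = -12*(-330) - 2/((2 + 2*10) - 181) = 3960 - 2/((2 + 20) - 181) = 3960 - 2/(22 - 181) = 3960 - 2/(-159) = 3960 - 2*(-1/159) = 3960 + 2/159 = 629642/159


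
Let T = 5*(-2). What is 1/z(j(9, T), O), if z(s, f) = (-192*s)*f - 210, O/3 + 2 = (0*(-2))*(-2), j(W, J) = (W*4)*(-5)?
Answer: -1/207570 ≈ -4.8177e-6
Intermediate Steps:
T = -10
j(W, J) = -20*W (j(W, J) = (4*W)*(-5) = -20*W)
O = -6 (O = -6 + 3*((0*(-2))*(-2)) = -6 + 3*(0*(-2)) = -6 + 3*0 = -6 + 0 = -6)
z(s, f) = -210 - 192*f*s (z(s, f) = -192*f*s - 210 = -210 - 192*f*s)
1/z(j(9, T), O) = 1/(-210 - 192*(-6)*(-20*9)) = 1/(-210 - 192*(-6)*(-180)) = 1/(-210 - 207360) = 1/(-207570) = -1/207570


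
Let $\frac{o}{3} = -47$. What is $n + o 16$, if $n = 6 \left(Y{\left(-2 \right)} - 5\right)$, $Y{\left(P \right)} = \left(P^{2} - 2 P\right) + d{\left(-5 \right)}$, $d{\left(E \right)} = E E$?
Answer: $-2088$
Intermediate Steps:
$d{\left(E \right)} = E^{2}$
$o = -141$ ($o = 3 \left(-47\right) = -141$)
$Y{\left(P \right)} = 25 + P^{2} - 2 P$ ($Y{\left(P \right)} = \left(P^{2} - 2 P\right) + \left(-5\right)^{2} = \left(P^{2} - 2 P\right) + 25 = 25 + P^{2} - 2 P$)
$n = 168$ ($n = 6 \left(\left(25 + \left(-2\right)^{2} - -4\right) - 5\right) = 6 \left(\left(25 + 4 + 4\right) - 5\right) = 6 \left(33 - 5\right) = 6 \cdot 28 = 168$)
$n + o 16 = 168 - 2256 = -2088$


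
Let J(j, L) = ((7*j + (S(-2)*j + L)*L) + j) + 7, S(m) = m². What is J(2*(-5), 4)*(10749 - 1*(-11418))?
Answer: -4810239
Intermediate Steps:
J(j, L) = 7 + 8*j + L*(L + 4*j) (J(j, L) = ((7*j + ((-2)²*j + L)*L) + j) + 7 = ((7*j + (4*j + L)*L) + j) + 7 = ((7*j + (L + 4*j)*L) + j) + 7 = ((7*j + L*(L + 4*j)) + j) + 7 = (8*j + L*(L + 4*j)) + 7 = 7 + 8*j + L*(L + 4*j))
J(2*(-5), 4)*(10749 - 1*(-11418)) = (7 + 4² + 8*(2*(-5)) + 4*4*(2*(-5)))*(10749 - 1*(-11418)) = (7 + 16 + 8*(-10) + 4*4*(-10))*(10749 + 11418) = (7 + 16 - 80 - 160)*22167 = -217*22167 = -4810239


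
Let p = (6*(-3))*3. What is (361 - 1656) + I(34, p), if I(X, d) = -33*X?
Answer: -2417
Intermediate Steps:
p = -54 (p = -18*3 = -54)
(361 - 1656) + I(34, p) = (361 - 1656) - 33*34 = -1295 - 1122 = -2417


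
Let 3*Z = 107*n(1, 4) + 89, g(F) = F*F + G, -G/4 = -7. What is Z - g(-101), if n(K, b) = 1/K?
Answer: -30491/3 ≈ -10164.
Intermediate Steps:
G = 28 (G = -4*(-7) = 28)
g(F) = 28 + F² (g(F) = F*F + 28 = F² + 28 = 28 + F²)
Z = 196/3 (Z = (107/1 + 89)/3 = (107*1 + 89)/3 = (107 + 89)/3 = (⅓)*196 = 196/3 ≈ 65.333)
Z - g(-101) = 196/3 - (28 + (-101)²) = 196/3 - (28 + 10201) = 196/3 - 1*10229 = 196/3 - 10229 = -30491/3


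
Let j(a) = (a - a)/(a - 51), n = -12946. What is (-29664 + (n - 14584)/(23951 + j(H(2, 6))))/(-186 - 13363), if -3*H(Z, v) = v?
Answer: 710509994/324512099 ≈ 2.1895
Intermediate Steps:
H(Z, v) = -v/3
j(a) = 0 (j(a) = 0/(-51 + a) = 0)
(-29664 + (n - 14584)/(23951 + j(H(2, 6))))/(-186 - 13363) = (-29664 + (-12946 - 14584)/(23951 + 0))/(-186 - 13363) = (-29664 - 27530/23951)/(-13549) = (-29664 - 27530*1/23951)*(-1/13549) = (-29664 - 27530/23951)*(-1/13549) = -710509994/23951*(-1/13549) = 710509994/324512099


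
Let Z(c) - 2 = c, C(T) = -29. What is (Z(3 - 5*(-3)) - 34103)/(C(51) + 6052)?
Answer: -34083/6023 ≈ -5.6588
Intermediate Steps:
Z(c) = 2 + c
(Z(3 - 5*(-3)) - 34103)/(C(51) + 6052) = ((2 + (3 - 5*(-3))) - 34103)/(-29 + 6052) = ((2 + (3 + 15)) - 34103)/6023 = ((2 + 18) - 34103)*(1/6023) = (20 - 34103)*(1/6023) = -34083*1/6023 = -34083/6023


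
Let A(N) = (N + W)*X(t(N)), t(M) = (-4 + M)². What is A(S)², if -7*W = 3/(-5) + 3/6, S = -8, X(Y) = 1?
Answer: 312481/4900 ≈ 63.772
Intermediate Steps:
W = 1/70 (W = -(3/(-5) + 3/6)/7 = -(3*(-⅕) + 3*(⅙))/7 = -(-⅗ + ½)/7 = -⅐*(-⅒) = 1/70 ≈ 0.014286)
A(N) = 1/70 + N (A(N) = (N + 1/70)*1 = (1/70 + N)*1 = 1/70 + N)
A(S)² = (1/70 - 8)² = (-559/70)² = 312481/4900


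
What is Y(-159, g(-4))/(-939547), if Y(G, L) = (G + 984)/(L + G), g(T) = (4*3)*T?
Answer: 275/64828743 ≈ 4.2419e-6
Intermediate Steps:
g(T) = 12*T
Y(G, L) = (984 + G)/(G + L)
Y(-159, g(-4))/(-939547) = ((984 - 159)/(-159 + 12*(-4)))/(-939547) = (825/(-159 - 48))*(-1/939547) = (825/(-207))*(-1/939547) = -1/207*825*(-1/939547) = -275/69*(-1/939547) = 275/64828743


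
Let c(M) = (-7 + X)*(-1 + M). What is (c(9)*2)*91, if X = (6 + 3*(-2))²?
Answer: -10192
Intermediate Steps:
X = 0 (X = (6 - 6)² = 0² = 0)
c(M) = 7 - 7*M (c(M) = (-7 + 0)*(-1 + M) = -7*(-1 + M) = 7 - 7*M)
(c(9)*2)*91 = ((7 - 7*9)*2)*91 = ((7 - 63)*2)*91 = -56*2*91 = -112*91 = -10192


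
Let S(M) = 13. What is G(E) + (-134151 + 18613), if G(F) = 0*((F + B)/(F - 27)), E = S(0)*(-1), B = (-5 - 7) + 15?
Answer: -115538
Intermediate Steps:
B = 3 (B = -12 + 15 = 3)
E = -13 (E = 13*(-1) = -13)
G(F) = 0 (G(F) = 0*((F + 3)/(F - 27)) = 0*((3 + F)/(-27 + F)) = 0)
G(E) + (-134151 + 18613) = 0 + (-134151 + 18613) = 0 - 115538 = -115538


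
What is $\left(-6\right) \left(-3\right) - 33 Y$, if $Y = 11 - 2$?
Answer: $-279$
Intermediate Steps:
$Y = 9$ ($Y = 11 - 2 = 9$)
$\left(-6\right) \left(-3\right) - 33 Y = \left(-6\right) \left(-3\right) - 297 = 18 - 297 = -279$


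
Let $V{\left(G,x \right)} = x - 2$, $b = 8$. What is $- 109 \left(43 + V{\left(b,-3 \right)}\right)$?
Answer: $-4142$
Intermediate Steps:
$V{\left(G,x \right)} = -2 + x$
$- 109 \left(43 + V{\left(b,-3 \right)}\right) = - 109 \left(43 - 5\right) = \left(-109\right) 38 = -4142$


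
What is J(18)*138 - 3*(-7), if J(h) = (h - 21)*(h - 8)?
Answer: -4119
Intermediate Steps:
J(h) = (-21 + h)*(-8 + h)
J(18)*138 - 3*(-7) = (168 + 18² - 29*18)*138 - 3*(-7) = (168 + 324 - 522)*138 + 21 = -30*138 + 21 = -4140 + 21 = -4119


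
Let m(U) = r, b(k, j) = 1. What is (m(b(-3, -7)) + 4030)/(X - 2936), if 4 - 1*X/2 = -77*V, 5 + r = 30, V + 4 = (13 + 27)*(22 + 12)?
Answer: 4055/205896 ≈ 0.019694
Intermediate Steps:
V = 1356 (V = -4 + (13 + 27)*(22 + 12) = -4 + 40*34 = -4 + 1360 = 1356)
r = 25 (r = -5 + 30 = 25)
X = 208832 (X = 8 - (-154)*1356 = 8 - 2*(-104412) = 8 + 208824 = 208832)
m(U) = 25
(m(b(-3, -7)) + 4030)/(X - 2936) = (25 + 4030)/(208832 - 2936) = 4055/205896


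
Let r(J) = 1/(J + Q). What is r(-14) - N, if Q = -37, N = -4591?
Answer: 234140/51 ≈ 4591.0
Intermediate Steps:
r(J) = 1/(-37 + J) (r(J) = 1/(J - 37) = 1/(-37 + J))
r(-14) - N = 1/(-37 - 14) - 1*(-4591) = 1/(-51) + 4591 = -1/51 + 4591 = 234140/51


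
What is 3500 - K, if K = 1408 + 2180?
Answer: -88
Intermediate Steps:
K = 3588
3500 - K = 3500 - 1*3588 = 3500 - 3588 = -88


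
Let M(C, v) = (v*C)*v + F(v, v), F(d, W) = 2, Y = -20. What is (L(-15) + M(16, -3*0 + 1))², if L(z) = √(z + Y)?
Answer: (18 + I*√35)² ≈ 289.0 + 212.98*I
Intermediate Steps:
L(z) = √(-20 + z) (L(z) = √(z - 20) = √(-20 + z))
M(C, v) = 2 + C*v² (M(C, v) = (v*C)*v + 2 = (C*v)*v + 2 = C*v² + 2 = 2 + C*v²)
(L(-15) + M(16, -3*0 + 1))² = (√(-20 - 15) + (2 + 16*(-3*0 + 1)²))² = (√(-35) + (2 + 16*(0 + 1)²))² = (I*√35 + (2 + 16*1²))² = (I*√35 + (2 + 16*1))² = (I*√35 + (2 + 16))² = (I*√35 + 18)² = (18 + I*√35)²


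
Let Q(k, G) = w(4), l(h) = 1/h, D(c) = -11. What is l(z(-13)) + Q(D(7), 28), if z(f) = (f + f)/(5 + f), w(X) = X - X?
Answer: 4/13 ≈ 0.30769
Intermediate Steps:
w(X) = 0
z(f) = 2*f/(5 + f) (z(f) = (2*f)/(5 + f) = 2*f/(5 + f))
Q(k, G) = 0
l(z(-13)) + Q(D(7), 28) = 1/(2*(-13)/(5 - 13)) + 0 = 1/(2*(-13)/(-8)) + 0 = 1/(2*(-13)*(-⅛)) + 0 = 1/(13/4) + 0 = 4/13 + 0 = 4/13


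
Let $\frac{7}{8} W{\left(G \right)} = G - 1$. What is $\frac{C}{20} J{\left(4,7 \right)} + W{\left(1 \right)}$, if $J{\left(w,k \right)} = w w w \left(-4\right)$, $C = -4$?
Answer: $\frac{256}{5} \approx 51.2$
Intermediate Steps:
$W{\left(G \right)} = - \frac{8}{7} + \frac{8 G}{7}$ ($W{\left(G \right)} = \frac{8 \left(G - 1\right)}{7} = \frac{8 \left(-1 + G\right)}{7} = - \frac{8}{7} + \frac{8 G}{7}$)
$J{\left(w,k \right)} = - 4 w^{3}$ ($J{\left(w,k \right)} = w^{2} w \left(-4\right) = w^{3} \left(-4\right) = - 4 w^{3}$)
$\frac{C}{20} J{\left(4,7 \right)} + W{\left(1 \right)} = - \frac{4}{20} \left(- 4 \cdot 4^{3}\right) + \left(- \frac{8}{7} + \frac{8}{7} \cdot 1\right) = \left(-4\right) \frac{1}{20} \left(\left(-4\right) 64\right) + \left(- \frac{8}{7} + \frac{8}{7}\right) = \left(- \frac{1}{5}\right) \left(-256\right) + 0 = \frac{256}{5} + 0 = \frac{256}{5}$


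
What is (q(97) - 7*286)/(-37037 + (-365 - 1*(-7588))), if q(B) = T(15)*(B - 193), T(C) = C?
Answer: 1721/14907 ≈ 0.11545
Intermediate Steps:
q(B) = -2895 + 15*B (q(B) = 15*(B - 193) = 15*(-193 + B) = -2895 + 15*B)
(q(97) - 7*286)/(-37037 + (-365 - 1*(-7588))) = ((-2895 + 15*97) - 7*286)/(-37037 + (-365 - 1*(-7588))) = ((-2895 + 1455) - 2002)/(-37037 + (-365 + 7588)) = (-1440 - 2002)/(-37037 + 7223) = -3442/(-29814) = -3442*(-1/29814) = 1721/14907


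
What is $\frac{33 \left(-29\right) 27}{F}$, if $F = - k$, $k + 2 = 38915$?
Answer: $\frac{8613}{12971} \approx 0.66402$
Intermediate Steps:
$k = 38913$ ($k = -2 + 38915 = 38913$)
$F = -38913$ ($F = \left(-1\right) 38913 = -38913$)
$\frac{33 \left(-29\right) 27}{F} = \frac{33 \left(-29\right) 27}{-38913} = \left(-957\right) 27 \left(- \frac{1}{38913}\right) = \left(-25839\right) \left(- \frac{1}{38913}\right) = \frac{8613}{12971}$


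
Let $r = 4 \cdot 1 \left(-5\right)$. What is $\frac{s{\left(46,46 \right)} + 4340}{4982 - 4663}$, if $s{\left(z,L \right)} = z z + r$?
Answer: $\frac{6436}{319} \approx 20.176$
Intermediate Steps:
$r = -20$ ($r = 4 \left(-5\right) = -20$)
$s{\left(z,L \right)} = -20 + z^{2}$ ($s{\left(z,L \right)} = z z - 20 = z^{2} - 20 = -20 + z^{2}$)
$\frac{s{\left(46,46 \right)} + 4340}{4982 - 4663} = \frac{\left(-20 + 46^{2}\right) + 4340}{4982 - 4663} = \frac{\left(-20 + 2116\right) + 4340}{319} = \left(2096 + 4340\right) \frac{1}{319} = 6436 \cdot \frac{1}{319} = \frac{6436}{319}$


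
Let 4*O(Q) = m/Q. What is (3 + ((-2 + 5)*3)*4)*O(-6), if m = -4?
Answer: 13/2 ≈ 6.5000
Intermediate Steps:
O(Q) = -1/Q (O(Q) = (-4/Q)/4 = -1/Q)
(3 + ((-2 + 5)*3)*4)*O(-6) = (3 + ((-2 + 5)*3)*4)*(-1/(-6)) = (3 + (3*3)*4)*(-1*(-⅙)) = (3 + 9*4)*(⅙) = (3 + 36)*(⅙) = 39*(⅙) = 13/2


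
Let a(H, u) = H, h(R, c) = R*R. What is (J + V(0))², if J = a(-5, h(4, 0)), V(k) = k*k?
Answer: 25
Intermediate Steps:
h(R, c) = R²
V(k) = k²
J = -5
(J + V(0))² = (-5 + 0²)² = (-5 + 0)² = (-5)² = 25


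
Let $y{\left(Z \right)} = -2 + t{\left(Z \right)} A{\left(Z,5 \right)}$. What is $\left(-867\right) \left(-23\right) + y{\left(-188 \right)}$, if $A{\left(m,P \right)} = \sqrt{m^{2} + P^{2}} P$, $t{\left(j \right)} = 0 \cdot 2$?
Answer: $19939$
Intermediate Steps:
$t{\left(j \right)} = 0$
$A{\left(m,P \right)} = P \sqrt{P^{2} + m^{2}}$ ($A{\left(m,P \right)} = \sqrt{P^{2} + m^{2}} P = P \sqrt{P^{2} + m^{2}}$)
$y{\left(Z \right)} = -2$ ($y{\left(Z \right)} = -2 + 0 \cdot 5 \sqrt{5^{2} + Z^{2}} = -2 + 0 \cdot 5 \sqrt{25 + Z^{2}} = -2 + 0 = -2$)
$\left(-867\right) \left(-23\right) + y{\left(-188 \right)} = \left(-867\right) \left(-23\right) - 2 = 19941 - 2 = 19939$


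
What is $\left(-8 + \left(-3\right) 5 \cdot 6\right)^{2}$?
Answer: $9604$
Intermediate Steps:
$\left(-8 + \left(-3\right) 5 \cdot 6\right)^{2} = \left(-8 - 90\right)^{2} = \left(-98\right)^{2} = 9604$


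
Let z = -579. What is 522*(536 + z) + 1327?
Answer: -21119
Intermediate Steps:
522*(536 + z) + 1327 = 522*(536 - 579) + 1327 = 522*(-43) + 1327 = -22446 + 1327 = -21119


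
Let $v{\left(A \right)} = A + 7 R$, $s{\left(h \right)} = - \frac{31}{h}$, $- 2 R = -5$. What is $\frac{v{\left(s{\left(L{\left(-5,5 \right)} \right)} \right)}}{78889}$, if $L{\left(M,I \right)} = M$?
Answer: $\frac{237}{788890} \approx 0.00030042$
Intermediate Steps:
$R = \frac{5}{2}$ ($R = \left(- \frac{1}{2}\right) \left(-5\right) = \frac{5}{2} \approx 2.5$)
$v{\left(A \right)} = \frac{35}{2} + A$ ($v{\left(A \right)} = A + 7 \cdot \frac{5}{2} = A + \frac{35}{2} = \frac{35}{2} + A$)
$\frac{v{\left(s{\left(L{\left(-5,5 \right)} \right)} \right)}}{78889} = \frac{\frac{35}{2} - \frac{31}{-5}}{78889} = \left(\frac{35}{2} - - \frac{31}{5}\right) \frac{1}{78889} = \left(\frac{35}{2} + \frac{31}{5}\right) \frac{1}{78889} = \frac{237}{10} \cdot \frac{1}{78889} = \frac{237}{788890}$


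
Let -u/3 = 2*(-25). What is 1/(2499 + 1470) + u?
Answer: 595351/3969 ≈ 150.00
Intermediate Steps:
u = 150 (u = -6*(-25) = -3*(-50) = 150)
1/(2499 + 1470) + u = 1/(2499 + 1470) + 150 = 1/3969 + 150 = 595351/3969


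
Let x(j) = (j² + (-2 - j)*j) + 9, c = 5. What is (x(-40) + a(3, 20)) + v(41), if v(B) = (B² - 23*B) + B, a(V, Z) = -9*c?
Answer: 823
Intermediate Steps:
a(V, Z) = -45 (a(V, Z) = -9*5 = -45)
x(j) = 9 + j² + j*(-2 - j) (x(j) = (j² + j*(-2 - j)) + 9 = 9 + j² + j*(-2 - j))
v(B) = B² - 22*B
(x(-40) + a(3, 20)) + v(41) = ((9 - 2*(-40)) - 45) + 41*(-22 + 41) = ((9 + 80) - 45) + 41*19 = (89 - 45) + 779 = 44 + 779 = 823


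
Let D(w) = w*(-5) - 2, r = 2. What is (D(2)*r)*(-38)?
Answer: 912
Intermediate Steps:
D(w) = -2 - 5*w (D(w) = -5*w - 2 = -2 - 5*w)
(D(2)*r)*(-38) = ((-2 - 5*2)*2)*(-38) = ((-2 - 10)*2)*(-38) = -12*2*(-38) = -24*(-38) = 912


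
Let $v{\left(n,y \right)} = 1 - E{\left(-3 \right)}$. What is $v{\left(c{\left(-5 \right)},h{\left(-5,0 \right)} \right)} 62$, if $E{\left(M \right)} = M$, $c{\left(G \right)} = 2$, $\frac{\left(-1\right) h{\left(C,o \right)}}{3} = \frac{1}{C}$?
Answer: $248$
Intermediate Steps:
$h{\left(C,o \right)} = - \frac{3}{C}$
$v{\left(n,y \right)} = 4$ ($v{\left(n,y \right)} = 1 - -3 = 1 + 3 = 4$)
$v{\left(c{\left(-5 \right)},h{\left(-5,0 \right)} \right)} 62 = 4 \cdot 62 = 248$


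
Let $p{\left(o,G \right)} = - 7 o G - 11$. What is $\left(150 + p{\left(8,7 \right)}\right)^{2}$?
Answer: $64009$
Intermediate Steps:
$p{\left(o,G \right)} = -11 - 7 G o$ ($p{\left(o,G \right)} = - 7 G o - 11 = -11 - 7 G o$)
$\left(150 + p{\left(8,7 \right)}\right)^{2} = \left(150 - \left(11 + 49 \cdot 8\right)\right)^{2} = \left(150 - 403\right)^{2} = \left(-253\right)^{2} = 64009$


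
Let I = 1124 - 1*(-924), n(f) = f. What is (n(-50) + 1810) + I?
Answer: 3808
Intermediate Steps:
I = 2048 (I = 1124 + 924 = 2048)
(n(-50) + 1810) + I = (-50 + 1810) + 2048 = 1760 + 2048 = 3808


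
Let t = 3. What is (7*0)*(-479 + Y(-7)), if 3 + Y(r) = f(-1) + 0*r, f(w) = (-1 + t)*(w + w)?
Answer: 0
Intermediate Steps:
f(w) = 4*w (f(w) = (-1 + 3)*(w + w) = 2*(2*w) = 4*w)
Y(r) = -7 (Y(r) = -3 + (4*(-1) + 0*r) = -3 + (-4 + 0) = -3 - 4 = -7)
(7*0)*(-479 + Y(-7)) = (7*0)*(-479 - 7) = 0*(-486) = 0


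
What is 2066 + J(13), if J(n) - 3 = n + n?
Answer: 2095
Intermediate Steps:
J(n) = 3 + 2*n (J(n) = 3 + (n + n) = 3 + 2*n)
2066 + J(13) = 2066 + (3 + 2*13) = 2066 + (3 + 26) = 2066 + 29 = 2095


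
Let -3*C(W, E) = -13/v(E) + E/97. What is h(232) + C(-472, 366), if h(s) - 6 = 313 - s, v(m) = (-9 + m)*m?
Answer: 3260148823/38022642 ≈ 85.742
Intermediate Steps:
v(m) = m*(-9 + m)
C(W, E) = -E/291 + 13/(3*E*(-9 + E)) (C(W, E) = -(-13*1/(E*(-9 + E)) + E/97)/3 = -(-13/(E*(-9 + E)) + E*(1/97))/3 = -(-13/(E*(-9 + E)) + E/97)/3 = -(E/97 - 13/(E*(-9 + E)))/3 = -E/291 + 13/(3*E*(-9 + E)))
h(s) = 319 - s (h(s) = 6 + (313 - s) = 319 - s)
h(232) + C(-472, 366) = (319 - 1*232) + (1/291)*(1261 + 366²*(9 - 1*366))/(366*(-9 + 366)) = (319 - 232) + (1/291)*(1/366)*(1261 + 133956*(9 - 366))/357 = 87 + (1/291)*(1/366)*(1/357)*(1261 + 133956*(-357)) = 87 + (1/291)*(1/366)*(1/357)*(1261 - 47822292) = 87 + (1/291)*(1/366)*(1/357)*(-47821031) = 87 - 47821031/38022642 = 3260148823/38022642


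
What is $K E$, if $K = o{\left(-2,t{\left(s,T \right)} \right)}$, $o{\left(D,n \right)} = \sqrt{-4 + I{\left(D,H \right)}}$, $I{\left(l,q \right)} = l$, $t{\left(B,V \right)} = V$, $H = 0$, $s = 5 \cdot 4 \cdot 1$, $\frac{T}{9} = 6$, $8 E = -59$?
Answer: $- \frac{59 i \sqrt{6}}{8} \approx - 18.065 i$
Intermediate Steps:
$E = - \frac{59}{8}$ ($E = \frac{1}{8} \left(-59\right) = - \frac{59}{8} \approx -7.375$)
$T = 54$ ($T = 9 \cdot 6 = 54$)
$s = 20$ ($s = 20 \cdot 1 = 20$)
$o{\left(D,n \right)} = \sqrt{-4 + D}$
$K = i \sqrt{6}$ ($K = \sqrt{-4 - 2} = \sqrt{-6} = i \sqrt{6} \approx 2.4495 i$)
$K E = i \sqrt{6} \left(- \frac{59}{8}\right) = - \frac{59 i \sqrt{6}}{8}$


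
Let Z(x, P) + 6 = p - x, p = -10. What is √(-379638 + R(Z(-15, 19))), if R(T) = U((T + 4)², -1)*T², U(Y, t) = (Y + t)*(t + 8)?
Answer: I*√379582 ≈ 616.1*I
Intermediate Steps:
Z(x, P) = -16 - x (Z(x, P) = -6 + (-10 - x) = -16 - x)
U(Y, t) = (8 + t)*(Y + t) (U(Y, t) = (Y + t)*(8 + t) = (8 + t)*(Y + t))
R(T) = T²*(-7 + 7*(4 + T)²) (R(T) = ((-1)² + 8*(T + 4)² + 8*(-1) + (T + 4)²*(-1))*T² = (1 + 8*(4 + T)² - 8 + (4 + T)²*(-1))*T² = (1 + 8*(4 + T)² - 8 - (4 + T)²)*T² = (-7 + 7*(4 + T)²)*T² = T²*(-7 + 7*(4 + T)²))
√(-379638 + R(Z(-15, 19))) = √(-379638 + 7*(-16 - 1*(-15))²*(-1 + (4 + (-16 - 1*(-15)))²)) = √(-379638 + 7*(-16 + 15)²*(-1 + (4 + (-16 + 15))²)) = √(-379638 + 7*(-1)²*(-1 + (4 - 1)²)) = √(-379638 + 7*1*(-1 + 3²)) = √(-379638 + 7*1*(-1 + 9)) = √(-379638 + 7*1*8) = √(-379638 + 56) = √(-379582) = I*√379582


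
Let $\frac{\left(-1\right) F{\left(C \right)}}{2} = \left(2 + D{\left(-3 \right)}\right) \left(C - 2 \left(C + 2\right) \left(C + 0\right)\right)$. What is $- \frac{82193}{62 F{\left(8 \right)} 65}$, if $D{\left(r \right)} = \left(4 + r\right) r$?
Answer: $\frac{82193}{1225120} \approx 0.06709$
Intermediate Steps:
$D{\left(r \right)} = r \left(4 + r\right)$
$F{\left(C \right)} = 2 C - 4 C \left(2 + C\right)$ ($F{\left(C \right)} = - 2 \left(2 - 3 \left(4 - 3\right)\right) \left(C - 2 \left(C + 2\right) \left(C + 0\right)\right) = - 2 \left(2 - 3\right) \left(C - 2 \left(2 + C\right) C\right) = - 2 \left(2 - 3\right) \left(C - 2 C \left(2 + C\right)\right) = - 2 \left(- (C - 2 C \left(2 + C\right))\right) = - 2 \left(- C + 2 C \left(2 + C\right)\right) = 2 C - 4 C \left(2 + C\right)$)
$- \frac{82193}{62 F{\left(8 \right)} 65} = - \frac{82193}{62 \cdot 2 \cdot 8 \left(-3 - 16\right) 65} = - \frac{82193}{62 \cdot 2 \cdot 8 \left(-19\right) 65} = - \frac{82193}{62 \left(-304\right) 65} = - \frac{82193}{\left(-18848\right) 65} = - \frac{82193}{-1225120} = \left(-82193\right) \left(- \frac{1}{1225120}\right) = \frac{82193}{1225120}$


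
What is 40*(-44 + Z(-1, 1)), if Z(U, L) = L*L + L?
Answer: -1680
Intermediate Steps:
Z(U, L) = L + L² (Z(U, L) = L² + L = L + L²)
40*(-44 + Z(-1, 1)) = 40*(-44 + 1*(1 + 1)) = 40*(-44 + 1*2) = 40*(-44 + 2) = 40*(-42) = -1680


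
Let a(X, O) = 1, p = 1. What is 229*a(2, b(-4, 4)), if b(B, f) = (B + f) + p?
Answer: 229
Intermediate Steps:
b(B, f) = 1 + B + f (b(B, f) = (B + f) + 1 = 1 + B + f)
229*a(2, b(-4, 4)) = 229*1 = 229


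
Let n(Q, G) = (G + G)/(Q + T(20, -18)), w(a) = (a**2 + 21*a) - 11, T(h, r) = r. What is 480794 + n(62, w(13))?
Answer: 10577899/22 ≈ 4.8081e+5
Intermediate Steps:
w(a) = -11 + a**2 + 21*a
n(Q, G) = 2*G/(-18 + Q) (n(Q, G) = (G + G)/(Q - 18) = (2*G)/(-18 + Q) = 2*G/(-18 + Q))
480794 + n(62, w(13)) = 480794 + 2*(-11 + 13**2 + 21*13)/(-18 + 62) = 480794 + 2*(-11 + 169 + 273)/44 = 480794 + 2*431*(1/44) = 480794 + 431/22 = 10577899/22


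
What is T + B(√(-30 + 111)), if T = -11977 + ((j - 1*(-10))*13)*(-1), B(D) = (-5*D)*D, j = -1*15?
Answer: -12317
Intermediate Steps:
j = -15
B(D) = -5*D²
T = -11912 (T = -11977 + ((-15 - 1*(-10))*13)*(-1) = -11977 + ((-15 + 10)*13)*(-1) = -11977 - 5*13*(-1) = -11977 - 65*(-1) = -11977 + 65 = -11912)
T + B(√(-30 + 111)) = -11912 - 5*(√(-30 + 111))² = -11912 - 5*(√81)² = -11912 - 5*9² = -11912 - 5*81 = -11912 - 405 = -12317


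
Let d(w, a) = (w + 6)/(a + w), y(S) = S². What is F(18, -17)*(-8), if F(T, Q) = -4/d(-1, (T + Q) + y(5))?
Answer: 160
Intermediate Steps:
d(w, a) = (6 + w)/(a + w)
F(T, Q) = -96/5 - 4*Q/5 - 4*T/5 (F(T, Q) = -4*(((T + Q) + 5²) - 1)/(6 - 1) = -(96/5 + 4*(Q + T)/5) = -(96/5 + 4*Q/5 + 4*T/5) = -4*(24/5 + Q/5 + T/5) = -96/5 - 4*Q/5 - 4*T/5)
F(18, -17)*(-8) = (-96/5 - ⅘*(-17) - ⅘*18)*(-8) = (-96/5 + 68/5 - 72/5)*(-8) = -20*(-8) = 160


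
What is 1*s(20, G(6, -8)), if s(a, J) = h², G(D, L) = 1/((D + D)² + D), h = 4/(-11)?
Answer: 16/121 ≈ 0.13223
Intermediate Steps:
h = -4/11 (h = 4*(-1/11) = -4/11 ≈ -0.36364)
G(D, L) = 1/(D + 4*D²) (G(D, L) = 1/((2*D)² + D) = 1/(4*D² + D) = 1/(D + 4*D²))
s(a, J) = 16/121 (s(a, J) = (-4/11)² = 16/121)
1*s(20, G(6, -8)) = 1*(16/121) = 16/121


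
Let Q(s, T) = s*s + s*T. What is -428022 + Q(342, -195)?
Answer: -377748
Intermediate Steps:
Q(s, T) = s**2 + T*s
-428022 + Q(342, -195) = -428022 + 342*(-195 + 342) = -428022 + 342*147 = -428022 + 50274 = -377748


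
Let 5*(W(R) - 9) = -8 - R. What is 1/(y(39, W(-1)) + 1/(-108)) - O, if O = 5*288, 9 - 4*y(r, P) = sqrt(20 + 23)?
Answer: -39166344/27217 + 2916*sqrt(43)/27217 ≈ -1438.3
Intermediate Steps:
W(R) = 37/5 - R/5 (W(R) = 9 + (-8 - R)/5 = 9 + (-8/5 - R/5) = 37/5 - R/5)
y(r, P) = 9/4 - sqrt(43)/4 (y(r, P) = 9/4 - sqrt(20 + 23)/4 = 9/4 - sqrt(43)/4)
O = 1440
1/(y(39, W(-1)) + 1/(-108)) - O = 1/((9/4 - sqrt(43)/4) + 1/(-108)) - 1*1440 = 1/((9/4 - sqrt(43)/4) - 1/108) - 1440 = 1/(121/54 - sqrt(43)/4) - 1440 = -1440 + 1/(121/54 - sqrt(43)/4)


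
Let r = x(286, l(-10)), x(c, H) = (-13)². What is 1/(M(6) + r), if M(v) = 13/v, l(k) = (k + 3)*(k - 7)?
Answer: 6/1027 ≈ 0.0058423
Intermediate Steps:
l(k) = (-7 + k)*(3 + k) (l(k) = (3 + k)*(-7 + k) = (-7 + k)*(3 + k))
x(c, H) = 169
r = 169
1/(M(6) + r) = 1/(13/6 + 169) = 1/(1027/6) = 6/1027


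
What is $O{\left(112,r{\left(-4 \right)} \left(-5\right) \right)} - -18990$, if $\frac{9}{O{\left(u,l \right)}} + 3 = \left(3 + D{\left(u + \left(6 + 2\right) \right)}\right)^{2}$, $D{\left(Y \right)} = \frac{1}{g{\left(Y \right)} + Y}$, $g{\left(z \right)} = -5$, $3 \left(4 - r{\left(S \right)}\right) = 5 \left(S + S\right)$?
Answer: $\frac{1520097615}{80041} \approx 18992.0$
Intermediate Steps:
$r{\left(S \right)} = 4 - \frac{10 S}{3}$ ($r{\left(S \right)} = 4 - \frac{5 \left(S + S\right)}{3} = 4 - \frac{5 \cdot 2 S}{3} = 4 - \frac{10 S}{3}$)
$D{\left(Y \right)} = \frac{1}{-5 + Y}$
$O{\left(u,l \right)} = \frac{9}{-3 + \left(3 + \frac{1}{3 + u}\right)^{2}}$ ($O{\left(u,l \right)} = \frac{9}{-3 + \left(3 + \frac{1}{-5 + \left(u + \left(6 + 2\right)\right)}\right)^{2}} = \frac{9}{-3 + \left(3 + \frac{1}{-5 + \left(u + 8\right)}\right)^{2}} = \frac{9}{-3 + \left(3 + \frac{1}{-5 + \left(8 + u\right)}\right)^{2}} = \frac{9}{-3 + \left(3 + \frac{1}{3 + u}\right)^{2}}$)
$O{\left(112,r{\left(-4 \right)} \left(-5\right) \right)} - -18990 = \frac{9 \left(3 + 112\right)^{2}}{\left(10 + 3 \cdot 112\right)^{2} - 3 \left(3 + 112\right)^{2}} - -18990 = \frac{9 \cdot 115^{2}}{\left(10 + 336\right)^{2} - 3 \cdot 115^{2}} + 18990 = 9 \cdot 13225 \frac{1}{346^{2} - 39675} + 18990 = 9 \cdot 13225 \frac{1}{119716 - 39675} + 18990 = 9 \cdot 13225 \cdot \frac{1}{80041} + 18990 = \frac{119025}{80041} + 18990 = \frac{1520097615}{80041}$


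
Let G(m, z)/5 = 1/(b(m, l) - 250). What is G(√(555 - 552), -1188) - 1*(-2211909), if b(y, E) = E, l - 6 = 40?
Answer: 451229431/204 ≈ 2.2119e+6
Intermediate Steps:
l = 46 (l = 6 + 40 = 46)
G(m, z) = -5/204 (G(m, z) = 5/(46 - 250) = 5/(-204) = 5*(-1/204) = -5/204)
G(√(555 - 552), -1188) - 1*(-2211909) = -5/204 - 1*(-2211909) = -5/204 + 2211909 = 451229431/204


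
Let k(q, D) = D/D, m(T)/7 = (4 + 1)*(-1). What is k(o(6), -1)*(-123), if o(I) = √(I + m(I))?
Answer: -123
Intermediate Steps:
m(T) = -35 (m(T) = 7*((4 + 1)*(-1)) = 7*(5*(-1)) = 7*(-5) = -35)
o(I) = √(-35 + I) (o(I) = √(I - 35) = √(-35 + I))
k(q, D) = 1
k(o(6), -1)*(-123) = 1*(-123) = -123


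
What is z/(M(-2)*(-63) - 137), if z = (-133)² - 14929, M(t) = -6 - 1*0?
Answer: 2760/241 ≈ 11.452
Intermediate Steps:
M(t) = -6 (M(t) = -6 + 0 = -6)
z = 2760 (z = 17689 - 14929 = 2760)
z/(M(-2)*(-63) - 137) = 2760/(-6*(-63) - 137) = 2760/(378 - 137) = 2760/241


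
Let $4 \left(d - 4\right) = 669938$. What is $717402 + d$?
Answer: $\frac{1769781}{2} \approx 8.8489 \cdot 10^{5}$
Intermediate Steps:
$d = \frac{334977}{2}$ ($d = 4 + \frac{1}{4} \cdot 669938 = 4 + \frac{334969}{2} = \frac{334977}{2} \approx 1.6749 \cdot 10^{5}$)
$717402 + d = 717402 + \frac{334977}{2} = \frac{1769781}{2}$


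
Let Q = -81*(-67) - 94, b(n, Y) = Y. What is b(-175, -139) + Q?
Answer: 5194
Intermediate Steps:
Q = 5333 (Q = 5427 - 94 = 5333)
b(-175, -139) + Q = -139 + 5333 = 5194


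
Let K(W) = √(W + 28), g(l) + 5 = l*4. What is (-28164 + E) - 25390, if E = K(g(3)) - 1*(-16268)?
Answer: -37286 + √35 ≈ -37280.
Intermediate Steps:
g(l) = -5 + 4*l (g(l) = -5 + l*4 = -5 + 4*l)
K(W) = √(28 + W)
E = 16268 + √35 (E = √(28 + (-5 + 4*3)) - 1*(-16268) = √(28 + (-5 + 12)) + 16268 = √(28 + 7) + 16268 = √35 + 16268 = 16268 + √35 ≈ 16274.)
(-28164 + E) - 25390 = (-28164 + (16268 + √35)) - 25390 = (-11896 + √35) - 25390 = -37286 + √35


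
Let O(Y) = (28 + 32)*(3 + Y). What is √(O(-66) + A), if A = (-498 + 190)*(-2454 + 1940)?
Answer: 2*√38633 ≈ 393.11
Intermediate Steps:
O(Y) = 180 + 60*Y (O(Y) = 60*(3 + Y) = 180 + 60*Y)
A = 158312 (A = -308*(-514) = 158312)
√(O(-66) + A) = √((180 + 60*(-66)) + 158312) = √((180 - 3960) + 158312) = √(-3780 + 158312) = √154532 = 2*√38633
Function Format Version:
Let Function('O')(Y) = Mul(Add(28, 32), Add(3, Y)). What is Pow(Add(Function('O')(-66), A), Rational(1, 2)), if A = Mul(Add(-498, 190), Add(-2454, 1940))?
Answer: Mul(2, Pow(38633, Rational(1, 2))) ≈ 393.11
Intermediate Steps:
Function('O')(Y) = Add(180, Mul(60, Y)) (Function('O')(Y) = Mul(60, Add(3, Y)) = Add(180, Mul(60, Y)))
A = 158312 (A = Mul(-308, -514) = 158312)
Pow(Add(Function('O')(-66), A), Rational(1, 2)) = Pow(Add(Add(180, Mul(60, -66)), 158312), Rational(1, 2)) = Pow(Add(Add(180, -3960), 158312), Rational(1, 2)) = Pow(Add(-3780, 158312), Rational(1, 2)) = Pow(154532, Rational(1, 2)) = Mul(2, Pow(38633, Rational(1, 2)))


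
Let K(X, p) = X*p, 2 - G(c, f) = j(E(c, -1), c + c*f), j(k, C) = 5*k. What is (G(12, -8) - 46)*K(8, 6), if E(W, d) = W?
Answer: -4992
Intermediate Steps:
G(c, f) = 2 - 5*c
(G(12, -8) - 46)*K(8, 6) = ((2 - 5*12) - 46)*(8*6) = ((2 - 60) - 46)*48 = (-58 - 46)*48 = -104*48 = -4992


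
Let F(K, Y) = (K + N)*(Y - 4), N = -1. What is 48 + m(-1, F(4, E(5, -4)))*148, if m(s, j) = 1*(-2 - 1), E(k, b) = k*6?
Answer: -396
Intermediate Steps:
E(k, b) = 6*k
F(K, Y) = (-1 + K)*(-4 + Y) (F(K, Y) = (K - 1)*(Y - 4) = (-1 + K)*(-4 + Y))
m(s, j) = -3 (m(s, j) = 1*(-3) = -3)
48 + m(-1, F(4, E(5, -4)))*148 = 48 - 3*148 = 48 - 444 = -396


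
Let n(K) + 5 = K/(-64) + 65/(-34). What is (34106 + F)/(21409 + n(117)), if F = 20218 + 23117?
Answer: 84255808/23283483 ≈ 3.6187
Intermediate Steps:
F = 43335
n(K) = -235/34 - K/64 (n(K) = -5 + (K/(-64) + 65/(-34)) = -5 + (K*(-1/64) + 65*(-1/34)) = -5 + (-K/64 - 65/34) = -5 + (-65/34 - K/64) = -235/34 - K/64)
(34106 + F)/(21409 + n(117)) = (34106 + 43335)/(21409 + (-235/34 - 1/64*117)) = 77441/(21409 + (-235/34 - 117/64)) = 77441/(21409 - 9509/1088) = 77441/(23283483/1088) = 77441*(1088/23283483) = 84255808/23283483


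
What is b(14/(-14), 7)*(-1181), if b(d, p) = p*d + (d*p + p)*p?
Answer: 8267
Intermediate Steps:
b(d, p) = d*p + p*(p + d*p) (b(d, p) = d*p + (p + d*p)*p = d*p + p*(p + d*p))
b(14/(-14), 7)*(-1181) = (7*(14/(-14) + 7 + (14/(-14))*7))*(-1181) = (7*(14*(-1/14) + 7 + (14*(-1/14))*7))*(-1181) = (7*(-1 + 7 - 1*7))*(-1181) = (7*(-1 + 7 - 7))*(-1181) = (7*(-1))*(-1181) = -7*(-1181) = 8267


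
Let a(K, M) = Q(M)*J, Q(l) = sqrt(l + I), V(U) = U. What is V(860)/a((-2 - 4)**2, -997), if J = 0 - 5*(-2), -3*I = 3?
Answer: -43*I*sqrt(998)/499 ≈ -2.7223*I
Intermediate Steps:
I = -1 (I = -1/3*3 = -1)
Q(l) = sqrt(-1 + l) (Q(l) = sqrt(l - 1) = sqrt(-1 + l))
J = 10 (J = 0 + 10 = 10)
a(K, M) = 10*sqrt(-1 + M) (a(K, M) = sqrt(-1 + M)*10 = 10*sqrt(-1 + M))
V(860)/a((-2 - 4)**2, -997) = 860/((10*sqrt(-1 - 997))) = 860/((10*sqrt(-998))) = 860/((10*(I*sqrt(998)))) = 860/((10*I*sqrt(998))) = 860*(-I*sqrt(998)/9980) = -43*I*sqrt(998)/499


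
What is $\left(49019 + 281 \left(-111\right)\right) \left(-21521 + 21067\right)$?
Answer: $-8093912$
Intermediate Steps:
$\left(49019 + 281 \left(-111\right)\right) \left(-21521 + 21067\right) = \left(49019 - 31191\right) \left(-454\right) = 17828 \left(-454\right) = -8093912$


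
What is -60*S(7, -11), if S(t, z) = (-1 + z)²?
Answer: -8640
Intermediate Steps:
-60*S(7, -11) = -60*(-1 - 11)² = -60*(-12)² = -60*144 = -8640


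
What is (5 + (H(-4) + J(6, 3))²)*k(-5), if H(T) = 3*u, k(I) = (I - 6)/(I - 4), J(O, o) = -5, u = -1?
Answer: 253/3 ≈ 84.333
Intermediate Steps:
k(I) = (-6 + I)/(-4 + I)
H(T) = -3 (H(T) = 3*(-1) = -3)
(5 + (H(-4) + J(6, 3))²)*k(-5) = (5 + (-3 - 5)²)*((-6 - 5)/(-4 - 5)) = (5 + (-8)²)*(-11/(-9)) = (5 + 64)*(-⅑*(-11)) = 69*(11/9) = 253/3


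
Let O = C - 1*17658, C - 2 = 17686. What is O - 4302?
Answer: -4272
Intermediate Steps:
C = 17688 (C = 2 + 17686 = 17688)
O = 30 (O = 17688 - 1*17658 = 17688 - 17658 = 30)
O - 4302 = 30 - 4302 = -4272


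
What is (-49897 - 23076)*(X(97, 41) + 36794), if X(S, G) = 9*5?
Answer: -2688252347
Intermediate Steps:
X(S, G) = 45
(-49897 - 23076)*(X(97, 41) + 36794) = (-49897 - 23076)*(45 + 36794) = -72973*36839 = -2688252347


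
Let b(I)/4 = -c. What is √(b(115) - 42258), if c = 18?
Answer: I*√42330 ≈ 205.74*I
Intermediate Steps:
b(I) = -72 (b(I) = 4*(-1*18) = 4*(-18) = -72)
√(b(115) - 42258) = √(-72 - 42258) = √(-42330) = I*√42330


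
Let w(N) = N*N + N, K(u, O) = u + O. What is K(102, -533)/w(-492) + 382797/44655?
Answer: 30817930193/3595799220 ≈ 8.5705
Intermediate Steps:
K(u, O) = O + u
w(N) = N + N² (w(N) = N² + N = N + N²)
K(102, -533)/w(-492) + 382797/44655 = (-533 + 102)/((-492*(1 - 492))) + 382797/44655 = -431/((-492*(-491))) + 382797*(1/44655) = -431/241572 + 127599/14885 = 30817930193/3595799220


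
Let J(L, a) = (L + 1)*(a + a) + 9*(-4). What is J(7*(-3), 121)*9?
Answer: -43884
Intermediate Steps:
J(L, a) = -36 + 2*a*(1 + L) (J(L, a) = (1 + L)*(2*a) - 36 = 2*a*(1 + L) - 36 = -36 + 2*a*(1 + L))
J(7*(-3), 121)*9 = (-36 + 2*121 + 2*(7*(-3))*121)*9 = (-36 + 242 + 2*(-21)*121)*9 = (-36 + 242 - 5082)*9 = -4876*9 = -43884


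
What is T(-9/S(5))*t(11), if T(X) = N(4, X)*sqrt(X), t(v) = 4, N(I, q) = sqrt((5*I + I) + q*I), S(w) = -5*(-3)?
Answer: 72*I/5 ≈ 14.4*I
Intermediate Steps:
S(w) = 15
N(I, q) = sqrt(6*I + I*q)
T(X) = sqrt(X)*sqrt(24 + 4*X) (T(X) = sqrt(4*(6 + X))*sqrt(X) = sqrt(24 + 4*X)*sqrt(X) = sqrt(X)*sqrt(24 + 4*X))
T(-9/S(5))*t(11) = (2*sqrt(-9/15)*sqrt(6 - 9/15))*4 = (2*sqrt(-9*1/15)*sqrt(6 - 9*1/15))*4 = (2*sqrt(-3/5)*sqrt(6 - 3/5))*4 = (2*(I*sqrt(15)/5)*sqrt(27/5))*4 = (2*(I*sqrt(15)/5)*(3*sqrt(15)/5))*4 = (18*I/5)*4 = 72*I/5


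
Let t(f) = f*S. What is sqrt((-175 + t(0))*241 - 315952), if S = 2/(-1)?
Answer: I*sqrt(358127) ≈ 598.44*I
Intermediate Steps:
S = -2 (S = 2*(-1) = -2)
t(f) = -2*f (t(f) = f*(-2) = -2*f)
sqrt((-175 + t(0))*241 - 315952) = sqrt((-175 - 2*0)*241 - 315952) = sqrt((-175 + 0)*241 - 315952) = sqrt(-175*241 - 315952) = sqrt(-42175 - 315952) = sqrt(-358127) = I*sqrt(358127)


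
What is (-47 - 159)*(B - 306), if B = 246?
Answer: 12360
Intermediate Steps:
(-47 - 159)*(B - 306) = (-47 - 159)*(246 - 306) = -206*(-60) = 12360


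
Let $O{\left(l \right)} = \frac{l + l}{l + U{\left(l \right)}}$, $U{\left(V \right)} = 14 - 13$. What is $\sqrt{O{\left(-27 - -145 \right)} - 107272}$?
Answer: $\frac{6 i \sqrt{42195853}}{119} \approx 327.52 i$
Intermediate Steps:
$U{\left(V \right)} = 1$
$O{\left(l \right)} = \frac{2 l}{1 + l}$ ($O{\left(l \right)} = \frac{l + l}{l + 1} = \frac{2 l}{1 + l}$)
$\sqrt{O{\left(-27 - -145 \right)} - 107272} = \sqrt{\frac{2 \left(-27 - -145\right)}{1 - -118} - 107272} = \sqrt{\frac{2 \left(-27 + 145\right)}{1 + \left(-27 + 145\right)} - 107272} = \sqrt{2 \cdot 118 \frac{1}{1 + 118} - 107272} = \sqrt{2 \cdot 118 \cdot \frac{1}{119} - 107272} = \sqrt{\frac{236}{119} - 107272} = \sqrt{- \frac{12765132}{119}} = \frac{6 i \sqrt{42195853}}{119}$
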